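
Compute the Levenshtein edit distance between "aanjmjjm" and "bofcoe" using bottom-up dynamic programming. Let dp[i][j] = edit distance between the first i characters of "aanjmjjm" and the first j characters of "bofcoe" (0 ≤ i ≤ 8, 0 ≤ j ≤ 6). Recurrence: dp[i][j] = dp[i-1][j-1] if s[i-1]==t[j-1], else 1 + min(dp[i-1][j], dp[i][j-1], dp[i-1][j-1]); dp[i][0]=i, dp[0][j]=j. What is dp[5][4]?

   ''  b  o  f  c  o  e
''  0  1  2  3  4  5  6
 a  1  1  2  3  4  5  6
 a  2  2  2  3  4  5  6
 n  3  3  3  3  4  5  6
 j  4  4  4  4  4  5  6
 m  5  5  5  5  5  5  6
 j  6  6  6  6  6  6  6
 j  7  7  7  7  7  7  7
 m  8  8  8  8  8  8  8

5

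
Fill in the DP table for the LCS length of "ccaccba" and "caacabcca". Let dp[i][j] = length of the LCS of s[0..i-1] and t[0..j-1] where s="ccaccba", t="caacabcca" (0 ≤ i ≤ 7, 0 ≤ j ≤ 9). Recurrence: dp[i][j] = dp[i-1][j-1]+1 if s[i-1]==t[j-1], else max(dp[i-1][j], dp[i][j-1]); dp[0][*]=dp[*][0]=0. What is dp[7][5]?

   ''  c  a  a  c  a  b  c  c  a
''  0  0  0  0  0  0  0  0  0  0
 c  0  1  1  1  1  1  1  1  1  1
 c  0  1  1  1  2  2  2  2  2  2
 a  0  1  2  2  2  3  3  3  3  3
 c  0  1  2  2  3  3  3  4  4  4
 c  0  1  2  2  3  3  3  4  5  5
 b  0  1  2  2  3  3  4  4  5  5
 a  0  1  2  3  3  4  4  4  5  6

4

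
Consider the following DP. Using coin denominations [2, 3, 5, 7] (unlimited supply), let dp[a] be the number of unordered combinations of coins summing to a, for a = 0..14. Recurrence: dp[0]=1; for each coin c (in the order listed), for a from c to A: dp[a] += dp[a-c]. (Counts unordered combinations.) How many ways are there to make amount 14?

9

after  coin     0     1     2     3     4     5     6     7     8     9    10    11    12    13    14
          2     1     0     1     0     1     0     1     0     1     0     1     0     1     0     1
          3     1     0     1     1     1     1     2     1     2     2     2     2     3     2     3
          5     1     0     1     1     1     2     2     2     3     3     4     4     5     5     6
          7     1     0     1     1     1     2     2     3     3     4     5     5     7     7     9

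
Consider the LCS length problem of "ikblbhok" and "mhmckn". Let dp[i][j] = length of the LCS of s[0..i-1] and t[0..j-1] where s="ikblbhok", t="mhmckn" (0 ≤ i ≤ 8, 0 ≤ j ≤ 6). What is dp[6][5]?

   ''  m  h  m  c  k  n
''  0  0  0  0  0  0  0
 i  0  0  0  0  0  0  0
 k  0  0  0  0  0  1  1
 b  0  0  0  0  0  1  1
 l  0  0  0  0  0  1  1
 b  0  0  0  0  0  1  1
 h  0  0  1  1  1  1  1
 o  0  0  1  1  1  1  1
 k  0  0  1  1  1  2  2

1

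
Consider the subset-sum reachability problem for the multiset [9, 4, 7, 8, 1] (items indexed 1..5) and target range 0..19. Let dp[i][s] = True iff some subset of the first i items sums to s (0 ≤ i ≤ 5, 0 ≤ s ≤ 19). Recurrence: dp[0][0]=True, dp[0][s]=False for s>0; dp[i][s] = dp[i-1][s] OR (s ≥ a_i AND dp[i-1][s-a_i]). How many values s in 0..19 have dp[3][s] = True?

i\s   0   1   2   3   4   5   6   7   8   9  10  11  12  13  14  15  16  17  18  19
  0   T   F   F   F   F   F   F   F   F   F   F   F   F   F   F   F   F   F   F   F
  1   T   F   F   F   F   F   F   F   F   T   F   F   F   F   F   F   F   F   F   F
  2   T   F   F   F   T   F   F   F   F   T   F   F   F   T   F   F   F   F   F   F
  3   T   F   F   F   T   F   F   T   F   T   F   T   F   T   F   F   T   F   F   F
  4   T   F   F   F   T   F   F   T   T   T   F   T   T   T   F   T   T   T   F   T
  5   T   T   F   F   T   T   F   T   T   T   T   T   T   T   T   T   T   T   T   T

7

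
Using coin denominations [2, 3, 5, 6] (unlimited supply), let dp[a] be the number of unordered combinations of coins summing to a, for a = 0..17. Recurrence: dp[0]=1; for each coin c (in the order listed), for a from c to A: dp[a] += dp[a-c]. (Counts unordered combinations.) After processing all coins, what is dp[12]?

after  coin     0     1     2     3     4     5     6     7     8     9    10    11    12    13    14    15    16    17
          2     1     0     1     0     1     0     1     0     1     0     1     0     1     0     1     0     1     0
          3     1     0     1     1     1     1     2     1     2     2     2     2     3     2     3     3     3     3
          5     1     0     1     1     1     2     2     2     3     3     4     4     5     5     6     7     7     8
          6     1     0     1     1     1     2     3     2     4     4     5     6     8     7    10    11    12    14

8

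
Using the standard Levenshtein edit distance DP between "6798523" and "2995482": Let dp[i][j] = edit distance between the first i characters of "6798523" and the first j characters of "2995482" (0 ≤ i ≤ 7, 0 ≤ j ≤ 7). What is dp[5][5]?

4

   ''  2  9  9  5  4  8  2
''  0  1  2  3  4  5  6  7
 6  1  1  2  3  4  5  6  7
 7  2  2  2  3  4  5  6  7
 9  3  3  2  2  3  4  5  6
 8  4  4  3  3  3  4  4  5
 5  5  5  4  4  3  4  5  5
 2  6  5  5  5  4  4  5  5
 3  7  6  6  6  5  5  5  6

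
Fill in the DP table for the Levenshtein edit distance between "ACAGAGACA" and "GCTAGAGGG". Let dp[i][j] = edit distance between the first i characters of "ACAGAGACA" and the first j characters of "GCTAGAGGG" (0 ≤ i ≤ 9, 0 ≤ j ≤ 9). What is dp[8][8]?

4

   ''  G  C  T  A  G  A  G  G  G
''  0  1  2  3  4  5  6  7  8  9
 A  1  1  2  3  3  4  5  6  7  8
 C  2  2  1  2  3  4  5  6  7  8
 A  3  3  2  2  2  3  4  5  6  7
 G  4  3  3  3  3  2  3  4  5  6
 A  5  4  4  4  3  3  2  3  4  5
 G  6  5  5  5  4  3  3  2  3  4
 A  7  6  6  6  5  4  3  3  3  4
 C  8  7  6  7  6  5  4  4  4  4
 A  9  8  7  7  7  6  5  5  5  5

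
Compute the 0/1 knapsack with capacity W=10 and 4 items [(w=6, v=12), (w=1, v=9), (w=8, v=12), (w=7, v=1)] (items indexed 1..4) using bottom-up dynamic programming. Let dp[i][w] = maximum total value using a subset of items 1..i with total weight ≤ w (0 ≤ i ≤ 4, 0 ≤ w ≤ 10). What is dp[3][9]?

i\w   0   1   2   3   4   5   6   7   8   9  10
  0   0   0   0   0   0   0   0   0   0   0   0
  1   0   0   0   0   0   0  12  12  12  12  12
  2   0   9   9   9   9   9  12  21  21  21  21
  3   0   9   9   9   9   9  12  21  21  21  21
  4   0   9   9   9   9   9  12  21  21  21  21

21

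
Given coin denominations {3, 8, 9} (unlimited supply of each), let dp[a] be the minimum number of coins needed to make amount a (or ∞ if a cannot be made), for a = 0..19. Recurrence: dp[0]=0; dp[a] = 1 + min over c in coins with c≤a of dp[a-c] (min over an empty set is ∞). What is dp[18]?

 a  0  1  2  3  4  5  6  7  8  9 10 11 12 13 14 15 16 17 18 19
dp  0  -  -  1  -  -  2  -  1  1  -  2  2  -  3  3  2  2  2  3
(- denotes ∞ / unreachable)

2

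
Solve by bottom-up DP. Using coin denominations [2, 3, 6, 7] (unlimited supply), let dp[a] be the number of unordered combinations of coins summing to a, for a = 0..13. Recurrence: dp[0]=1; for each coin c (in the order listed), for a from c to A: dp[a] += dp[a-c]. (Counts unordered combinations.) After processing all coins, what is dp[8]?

3

after  coin     0     1     2     3     4     5     6     7     8     9    10    11    12    13
          2     1     0     1     0     1     0     1     0     1     0     1     0     1     0
          3     1     0     1     1     1     1     2     1     2     2     2     2     3     2
          6     1     0     1     1     1     1     3     1     3     3     3     3     6     3
          7     1     0     1     1     1     1     3     2     3     4     4     4     7     6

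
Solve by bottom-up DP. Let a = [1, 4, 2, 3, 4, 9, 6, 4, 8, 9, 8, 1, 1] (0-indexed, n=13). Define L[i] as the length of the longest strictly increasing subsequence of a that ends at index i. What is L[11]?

1

   i    0    1    2    3    4    5    6    7    8    9   10   11   12
a[i]    1    4    2    3    4    9    6    4    8    9    8    1    1
L[i]    1    2    2    3    4    5    5    4    6    7    6    1    1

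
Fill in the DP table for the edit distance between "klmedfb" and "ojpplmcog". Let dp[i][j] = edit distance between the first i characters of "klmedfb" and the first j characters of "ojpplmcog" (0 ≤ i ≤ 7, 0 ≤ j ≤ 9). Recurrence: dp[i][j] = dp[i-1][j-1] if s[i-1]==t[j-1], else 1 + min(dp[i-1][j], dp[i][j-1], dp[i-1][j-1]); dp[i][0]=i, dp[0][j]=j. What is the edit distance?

   ''  o  j  p  p  l  m  c  o  g
''  0  1  2  3  4  5  6  7  8  9
 k  1  1  2  3  4  5  6  7  8  9
 l  2  2  2  3  4  4  5  6  7  8
 m  3  3  3  3  4  5  4  5  6  7
 e  4  4  4  4  4  5  5  5  6  7
 d  5  5  5  5  5  5  6  6  6  7
 f  6  6  6  6  6  6  6  7  7  7
 b  7  7  7  7  7  7  7  7  8  8

8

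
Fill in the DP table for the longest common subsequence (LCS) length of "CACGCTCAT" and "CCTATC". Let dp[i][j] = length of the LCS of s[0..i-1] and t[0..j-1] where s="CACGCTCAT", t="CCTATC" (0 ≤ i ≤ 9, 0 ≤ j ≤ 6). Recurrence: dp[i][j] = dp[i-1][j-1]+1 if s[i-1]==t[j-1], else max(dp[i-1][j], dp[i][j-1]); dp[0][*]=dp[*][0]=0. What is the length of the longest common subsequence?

5

   ''  C  C  T  A  T  C
''  0  0  0  0  0  0  0
 C  0  1  1  1  1  1  1
 A  0  1  1  1  2  2  2
 C  0  1  2  2  2  2  3
 G  0  1  2  2  2  2  3
 C  0  1  2  2  2  2  3
 T  0  1  2  3  3  3  3
 C  0  1  2  3  3  3  4
 A  0  1  2  3  4  4  4
 T  0  1  2  3  4  5  5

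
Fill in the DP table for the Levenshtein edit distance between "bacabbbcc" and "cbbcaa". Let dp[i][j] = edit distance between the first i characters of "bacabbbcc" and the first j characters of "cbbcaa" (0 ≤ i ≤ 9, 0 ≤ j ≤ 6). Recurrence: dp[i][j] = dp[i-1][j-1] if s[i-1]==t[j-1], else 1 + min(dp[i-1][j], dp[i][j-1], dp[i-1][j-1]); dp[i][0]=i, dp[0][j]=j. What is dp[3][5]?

3

   ''  c  b  b  c  a  a
''  0  1  2  3  4  5  6
 b  1  1  1  2  3  4  5
 a  2  2  2  2  3  3  4
 c  3  2  3  3  2  3  4
 a  4  3  3  4  3  2  3
 b  5  4  3  3  4  3  3
 b  6  5  4  3  4  4  4
 b  7  6  5  4  4  5  5
 c  8  7  6  5  4  5  6
 c  9  8  7  6  5  5  6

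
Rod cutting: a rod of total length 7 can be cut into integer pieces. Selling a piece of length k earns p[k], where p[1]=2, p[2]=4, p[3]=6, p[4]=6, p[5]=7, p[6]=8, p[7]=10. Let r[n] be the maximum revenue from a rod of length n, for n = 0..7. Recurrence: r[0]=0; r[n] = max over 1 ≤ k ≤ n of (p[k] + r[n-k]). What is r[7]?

14

   n    0    1    2    3    4    5    6    7
r[n]    0    2    4    6    8   10   12   14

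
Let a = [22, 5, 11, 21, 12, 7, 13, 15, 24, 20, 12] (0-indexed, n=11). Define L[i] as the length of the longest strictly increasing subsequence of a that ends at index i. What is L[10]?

   i    0    1    2    3    4    5    6    7    8    9   10
a[i]   22    5   11   21   12    7   13   15   24   20   12
L[i]    1    1    2    3    3    2    4    5    6    6    3

3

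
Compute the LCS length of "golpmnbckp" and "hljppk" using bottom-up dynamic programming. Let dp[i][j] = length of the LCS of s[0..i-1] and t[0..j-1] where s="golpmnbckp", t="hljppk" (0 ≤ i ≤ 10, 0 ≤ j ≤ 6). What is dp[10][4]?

2

   ''  h  l  j  p  p  k
''  0  0  0  0  0  0  0
 g  0  0  0  0  0  0  0
 o  0  0  0  0  0  0  0
 l  0  0  1  1  1  1  1
 p  0  0  1  1  2  2  2
 m  0  0  1  1  2  2  2
 n  0  0  1  1  2  2  2
 b  0  0  1  1  2  2  2
 c  0  0  1  1  2  2  2
 k  0  0  1  1  2  2  3
 p  0  0  1  1  2  3  3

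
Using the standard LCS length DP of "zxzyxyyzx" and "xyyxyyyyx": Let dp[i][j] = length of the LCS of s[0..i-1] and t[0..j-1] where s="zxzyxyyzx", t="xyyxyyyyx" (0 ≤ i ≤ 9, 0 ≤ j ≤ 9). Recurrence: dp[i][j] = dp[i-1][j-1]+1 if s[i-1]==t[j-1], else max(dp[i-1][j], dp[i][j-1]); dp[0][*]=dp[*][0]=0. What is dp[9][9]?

6

   ''  x  y  y  x  y  y  y  y  x
''  0  0  0  0  0  0  0  0  0  0
 z  0  0  0  0  0  0  0  0  0  0
 x  0  1  1  1  1  1  1  1  1  1
 z  0  1  1  1  1  1  1  1  1  1
 y  0  1  2  2  2  2  2  2  2  2
 x  0  1  2  2  3  3  3  3  3  3
 y  0  1  2  3  3  4  4  4  4  4
 y  0  1  2  3  3  4  5  5  5  5
 z  0  1  2  3  3  4  5  5  5  5
 x  0  1  2  3  4  4  5  5  5  6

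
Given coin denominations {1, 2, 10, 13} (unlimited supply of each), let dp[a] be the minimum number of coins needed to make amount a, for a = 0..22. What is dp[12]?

 a  0  1  2  3  4  5  6  7  8  9 10 11 12 13 14 15 16 17 18 19 20 21 22
dp  0  1  1  2  2  3  3  4  4  5  1  2  2  1  2  2  3  3  4  4  2  3  3

2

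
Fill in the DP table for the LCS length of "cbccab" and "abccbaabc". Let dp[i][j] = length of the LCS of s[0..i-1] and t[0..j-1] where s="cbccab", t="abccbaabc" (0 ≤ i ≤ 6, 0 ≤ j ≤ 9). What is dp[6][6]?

   ''  a  b  c  c  b  a  a  b  c
''  0  0  0  0  0  0  0  0  0  0
 c  0  0  0  1  1  1  1  1  1  1
 b  0  0  1  1  1  2  2  2  2  2
 c  0  0  1  2  2  2  2  2  2  3
 c  0  0  1  2  3  3  3  3  3  3
 a  0  1  1  2  3  3  4  4  4  4
 b  0  1  2  2  3  4  4  4  5  5

4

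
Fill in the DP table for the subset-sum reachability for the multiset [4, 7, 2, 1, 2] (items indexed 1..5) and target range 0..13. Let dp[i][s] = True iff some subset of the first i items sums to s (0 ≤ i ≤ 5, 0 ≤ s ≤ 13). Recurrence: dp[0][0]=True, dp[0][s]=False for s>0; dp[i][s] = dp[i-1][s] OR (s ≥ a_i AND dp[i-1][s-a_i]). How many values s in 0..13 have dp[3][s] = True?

8

i\s   0   1   2   3   4   5   6   7   8   9  10  11  12  13
  0   T   F   F   F   F   F   F   F   F   F   F   F   F   F
  1   T   F   F   F   T   F   F   F   F   F   F   F   F   F
  2   T   F   F   F   T   F   F   T   F   F   F   T   F   F
  3   T   F   T   F   T   F   T   T   F   T   F   T   F   T
  4   T   T   T   T   T   T   T   T   T   T   T   T   T   T
  5   T   T   T   T   T   T   T   T   T   T   T   T   T   T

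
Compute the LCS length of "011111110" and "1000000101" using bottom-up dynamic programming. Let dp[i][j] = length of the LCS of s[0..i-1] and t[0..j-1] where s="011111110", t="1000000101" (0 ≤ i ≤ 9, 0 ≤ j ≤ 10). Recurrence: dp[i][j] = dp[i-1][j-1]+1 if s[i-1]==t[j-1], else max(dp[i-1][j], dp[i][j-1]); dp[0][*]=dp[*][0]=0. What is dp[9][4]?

2

   ''  1  0  0  0  0  0  0  1  0  1
''  0  0  0  0  0  0  0  0  0  0  0
 0  0  0  1  1  1  1  1  1  1  1  1
 1  0  1  1  1  1  1  1  1  2  2  2
 1  0  1  1  1  1  1  1  1  2  2  3
 1  0  1  1  1  1  1  1  1  2  2  3
 1  0  1  1  1  1  1  1  1  2  2  3
 1  0  1  1  1  1  1  1  1  2  2  3
 1  0  1  1  1  1  1  1  1  2  2  3
 1  0  1  1  1  1  1  1  1  2  2  3
 0  0  1  2  2  2  2  2  2  2  3  3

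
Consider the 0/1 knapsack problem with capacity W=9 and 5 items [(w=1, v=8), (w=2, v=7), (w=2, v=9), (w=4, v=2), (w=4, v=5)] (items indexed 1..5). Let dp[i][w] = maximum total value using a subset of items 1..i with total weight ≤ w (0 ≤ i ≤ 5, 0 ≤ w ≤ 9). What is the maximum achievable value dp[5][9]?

29

i\w   0   1   2   3   4   5   6   7   8   9
  0   0   0   0   0   0   0   0   0   0   0
  1   0   8   8   8   8   8   8   8   8   8
  2   0   8   8  15  15  15  15  15  15  15
  3   0   8   9  17  17  24  24  24  24  24
  4   0   8   9  17  17  24  24  24  24  26
  5   0   8   9  17  17  24  24  24  24  29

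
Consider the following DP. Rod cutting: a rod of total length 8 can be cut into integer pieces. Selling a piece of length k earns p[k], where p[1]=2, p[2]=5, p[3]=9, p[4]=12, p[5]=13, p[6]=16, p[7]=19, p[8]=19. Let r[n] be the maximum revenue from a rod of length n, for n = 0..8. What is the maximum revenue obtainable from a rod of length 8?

   n    0    1    2    3    4    5    6    7    8
r[n]    0    2    5    9   12   14   18   21   24

24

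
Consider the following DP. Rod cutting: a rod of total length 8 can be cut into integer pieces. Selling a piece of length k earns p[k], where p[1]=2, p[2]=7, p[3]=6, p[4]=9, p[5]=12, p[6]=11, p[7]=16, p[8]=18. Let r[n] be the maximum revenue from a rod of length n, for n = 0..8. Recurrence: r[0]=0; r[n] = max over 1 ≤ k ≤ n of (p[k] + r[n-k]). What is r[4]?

   n    0    1    2    3    4    5    6    7    8
r[n]    0    2    7    9   14   16   21   23   28

14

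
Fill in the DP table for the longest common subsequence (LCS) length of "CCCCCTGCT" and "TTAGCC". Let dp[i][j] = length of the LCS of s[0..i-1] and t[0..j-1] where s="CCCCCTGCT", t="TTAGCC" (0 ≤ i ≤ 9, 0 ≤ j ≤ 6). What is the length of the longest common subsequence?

   ''  T  T  A  G  C  C
''  0  0  0  0  0  0  0
 C  0  0  0  0  0  1  1
 C  0  0  0  0  0  1  2
 C  0  0  0  0  0  1  2
 C  0  0  0  0  0  1  2
 C  0  0  0  0  0  1  2
 T  0  1  1  1  1  1  2
 G  0  1  1  1  2  2  2
 C  0  1  1  1  2  3  3
 T  0  1  2  2  2  3  3

3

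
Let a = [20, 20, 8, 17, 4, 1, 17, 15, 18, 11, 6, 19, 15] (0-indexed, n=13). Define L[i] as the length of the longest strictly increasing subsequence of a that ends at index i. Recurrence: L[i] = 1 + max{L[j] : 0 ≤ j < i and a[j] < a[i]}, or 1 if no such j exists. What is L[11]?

4

   i    0    1    2    3    4    5    6    7    8    9   10   11   12
a[i]   20   20    8   17    4    1   17   15   18   11    6   19   15
L[i]    1    1    1    2    1    1    2    2    3    2    2    4    3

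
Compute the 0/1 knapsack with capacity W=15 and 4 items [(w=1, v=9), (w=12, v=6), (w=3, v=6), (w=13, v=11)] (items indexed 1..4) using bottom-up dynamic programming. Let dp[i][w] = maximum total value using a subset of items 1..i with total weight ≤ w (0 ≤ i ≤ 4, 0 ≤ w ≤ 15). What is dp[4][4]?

15

i\w   0   1   2   3   4   5   6   7   8   9  10  11  12  13  14  15
  0   0   0   0   0   0   0   0   0   0   0   0   0   0   0   0   0
  1   0   9   9   9   9   9   9   9   9   9   9   9   9   9   9   9
  2   0   9   9   9   9   9   9   9   9   9   9   9   9  15  15  15
  3   0   9   9   9  15  15  15  15  15  15  15  15  15  15  15  15
  4   0   9   9   9  15  15  15  15  15  15  15  15  15  15  20  20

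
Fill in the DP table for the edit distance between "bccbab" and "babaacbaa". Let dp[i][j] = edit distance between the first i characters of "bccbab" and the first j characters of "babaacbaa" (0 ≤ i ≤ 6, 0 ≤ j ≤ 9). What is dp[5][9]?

5

   ''  b  a  b  a  a  c  b  a  a
''  0  1  2  3  4  5  6  7  8  9
 b  1  0  1  2  3  4  5  6  7  8
 c  2  1  1  2  3  4  4  5  6  7
 c  3  2  2  2  3  4  4  5  6  7
 b  4  3  3  2  3  4  5  4  5  6
 a  5  4  3  3  2  3  4  5  4  5
 b  6  5  4  3  3  3  4  4  5  5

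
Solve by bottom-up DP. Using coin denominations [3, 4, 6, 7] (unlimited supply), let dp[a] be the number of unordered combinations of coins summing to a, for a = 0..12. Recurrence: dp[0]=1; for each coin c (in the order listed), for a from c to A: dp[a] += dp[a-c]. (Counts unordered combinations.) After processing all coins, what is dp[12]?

4

after  coin     0     1     2     3     4     5     6     7     8     9    10    11    12
          3     1     0     0     1     0     0     1     0     0     1     0     0     1
          4     1     0     0     1     1     0     1     1     1     1     1     1     2
          6     1     0     0     1     1     0     2     1     1     2     2     1     4
          7     1     0     0     1     1     0     2     2     1     2     3     2     4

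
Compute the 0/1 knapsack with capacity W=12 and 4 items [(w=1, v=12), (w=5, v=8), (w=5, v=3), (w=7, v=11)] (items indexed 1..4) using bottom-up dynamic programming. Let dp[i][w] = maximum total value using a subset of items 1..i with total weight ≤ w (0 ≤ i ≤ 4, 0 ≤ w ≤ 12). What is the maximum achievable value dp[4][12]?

i\w   0   1   2   3   4   5   6   7   8   9  10  11  12
  0   0   0   0   0   0   0   0   0   0   0   0   0   0
  1   0  12  12  12  12  12  12  12  12  12  12  12  12
  2   0  12  12  12  12  12  20  20  20  20  20  20  20
  3   0  12  12  12  12  12  20  20  20  20  20  23  23
  4   0  12  12  12  12  12  20  20  23  23  23  23  23

23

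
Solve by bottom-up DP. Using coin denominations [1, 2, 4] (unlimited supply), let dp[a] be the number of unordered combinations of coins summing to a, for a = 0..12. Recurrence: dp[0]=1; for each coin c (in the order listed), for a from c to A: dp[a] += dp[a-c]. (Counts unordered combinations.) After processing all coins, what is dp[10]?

12

after  coin     0     1     2     3     4     5     6     7     8     9    10    11    12
          1     1     1     1     1     1     1     1     1     1     1     1     1     1
          2     1     1     2     2     3     3     4     4     5     5     6     6     7
          4     1     1     2     2     4     4     6     6     9     9    12    12    16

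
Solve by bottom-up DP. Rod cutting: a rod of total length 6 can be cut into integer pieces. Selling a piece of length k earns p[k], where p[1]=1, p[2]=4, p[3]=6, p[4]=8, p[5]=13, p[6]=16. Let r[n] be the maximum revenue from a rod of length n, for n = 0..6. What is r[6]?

   n    0    1    2    3    4    5    6
r[n]    0    1    4    6    8   13   16

16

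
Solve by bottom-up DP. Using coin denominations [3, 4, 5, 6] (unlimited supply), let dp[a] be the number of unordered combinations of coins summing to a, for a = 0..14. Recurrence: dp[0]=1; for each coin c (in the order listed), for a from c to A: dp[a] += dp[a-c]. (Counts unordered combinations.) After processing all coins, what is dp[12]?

after  coin     0     1     2     3     4     5     6     7     8     9    10    11    12    13    14
          3     1     0     0     1     0     0     1     0     0     1     0     0     1     0     0
          4     1     0     0     1     1     0     1     1     1     1     1     1     2     1     1
          5     1     0     0     1     1     1     1     1     2     2     2     2     3     3     3
          6     1     0     0     1     1     1     2     1     2     3     3     3     5     4     5

5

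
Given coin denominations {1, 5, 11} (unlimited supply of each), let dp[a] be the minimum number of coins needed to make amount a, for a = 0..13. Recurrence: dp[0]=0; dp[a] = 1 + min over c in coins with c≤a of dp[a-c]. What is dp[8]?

4

 a  0  1  2  3  4  5  6  7  8  9 10 11 12 13
dp  0  1  2  3  4  1  2  3  4  5  2  1  2  3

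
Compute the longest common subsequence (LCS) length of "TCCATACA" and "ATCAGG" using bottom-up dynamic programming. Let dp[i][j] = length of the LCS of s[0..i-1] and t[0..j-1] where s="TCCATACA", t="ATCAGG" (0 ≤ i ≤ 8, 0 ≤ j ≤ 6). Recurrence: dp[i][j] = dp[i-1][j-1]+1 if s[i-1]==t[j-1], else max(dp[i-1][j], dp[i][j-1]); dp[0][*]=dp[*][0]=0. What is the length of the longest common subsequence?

   ''  A  T  C  A  G  G
''  0  0  0  0  0  0  0
 T  0  0  1  1  1  1  1
 C  0  0  1  2  2  2  2
 C  0  0  1  2  2  2  2
 A  0  1  1  2  3  3  3
 T  0  1  2  2  3  3  3
 A  0  1  2  2  3  3  3
 C  0  1  2  3  3  3  3
 A  0  1  2  3  4  4  4

4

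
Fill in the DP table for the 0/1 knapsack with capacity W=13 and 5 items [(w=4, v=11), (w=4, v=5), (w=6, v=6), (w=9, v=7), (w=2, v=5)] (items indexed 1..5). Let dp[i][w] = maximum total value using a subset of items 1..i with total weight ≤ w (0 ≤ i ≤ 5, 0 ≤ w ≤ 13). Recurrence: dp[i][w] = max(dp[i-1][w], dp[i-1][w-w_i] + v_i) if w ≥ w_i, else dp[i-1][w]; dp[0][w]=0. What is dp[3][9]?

16

i\w   0   1   2   3   4   5   6   7   8   9  10  11  12  13
  0   0   0   0   0   0   0   0   0   0   0   0   0   0   0
  1   0   0   0   0  11  11  11  11  11  11  11  11  11  11
  2   0   0   0   0  11  11  11  11  16  16  16  16  16  16
  3   0   0   0   0  11  11  11  11  16  16  17  17  17  17
  4   0   0   0   0  11  11  11  11  16  16  17  17  17  18
  5   0   0   5   5  11  11  16  16  16  16  21  21  22  22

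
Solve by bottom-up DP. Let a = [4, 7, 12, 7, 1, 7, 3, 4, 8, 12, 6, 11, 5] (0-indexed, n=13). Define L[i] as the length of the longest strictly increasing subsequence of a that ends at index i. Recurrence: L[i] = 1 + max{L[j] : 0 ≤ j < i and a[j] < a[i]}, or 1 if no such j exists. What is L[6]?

2

   i    0    1    2    3    4    5    6    7    8    9   10   11   12
a[i]    4    7   12    7    1    7    3    4    8   12    6   11    5
L[i]    1    2    3    2    1    2    2    3    4    5    4    5    4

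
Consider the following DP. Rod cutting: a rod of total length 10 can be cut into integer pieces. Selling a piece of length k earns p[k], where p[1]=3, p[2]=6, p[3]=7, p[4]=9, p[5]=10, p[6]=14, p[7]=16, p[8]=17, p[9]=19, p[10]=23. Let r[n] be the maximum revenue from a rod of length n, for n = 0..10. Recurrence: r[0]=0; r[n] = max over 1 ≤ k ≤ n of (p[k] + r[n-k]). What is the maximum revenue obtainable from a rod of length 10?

30

   n    0    1    2    3    4    5    6    7    8    9   10
r[n]    0    3    6    9   12   15   18   21   24   27   30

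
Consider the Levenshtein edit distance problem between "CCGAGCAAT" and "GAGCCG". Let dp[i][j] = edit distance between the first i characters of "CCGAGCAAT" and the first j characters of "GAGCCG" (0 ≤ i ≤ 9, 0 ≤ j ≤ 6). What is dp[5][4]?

3

   ''  G  A  G  C  C  G
''  0  1  2  3  4  5  6
 C  1  1  2  3  3  4  5
 C  2  2  2  3  3  3  4
 G  3  2  3  2  3  4  3
 A  4  3  2  3  3  4  4
 G  5  4  3  2  3  4  4
 C  6  5  4  3  2  3  4
 A  7  6  5  4  3  3  4
 A  8  7  6  5  4  4  4
 T  9  8  7  6  5  5  5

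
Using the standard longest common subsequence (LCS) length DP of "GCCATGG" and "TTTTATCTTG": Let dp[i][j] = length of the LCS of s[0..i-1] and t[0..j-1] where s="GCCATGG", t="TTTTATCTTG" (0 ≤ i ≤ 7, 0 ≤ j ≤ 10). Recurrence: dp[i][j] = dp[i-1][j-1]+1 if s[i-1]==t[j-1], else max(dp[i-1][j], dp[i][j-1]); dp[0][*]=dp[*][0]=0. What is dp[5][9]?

   ''  T  T  T  T  A  T  C  T  T  G
''  0  0  0  0  0  0  0  0  0  0  0
 G  0  0  0  0  0  0  0  0  0  0  1
 C  0  0  0  0  0  0  0  1  1  1  1
 C  0  0  0  0  0  0  0  1  1  1  1
 A  0  0  0  0  0  1  1  1  1  1  1
 T  0  1  1  1  1  1  2  2  2  2  2
 G  0  1  1  1  1  1  2  2  2  2  3
 G  0  1  1  1  1  1  2  2  2  2  3

2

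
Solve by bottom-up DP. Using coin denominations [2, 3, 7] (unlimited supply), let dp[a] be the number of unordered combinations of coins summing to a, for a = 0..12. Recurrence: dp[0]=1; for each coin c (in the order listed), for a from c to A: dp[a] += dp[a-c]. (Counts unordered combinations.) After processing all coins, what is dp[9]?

3

after  coin     0     1     2     3     4     5     6     7     8     9    10    11    12
          2     1     0     1     0     1     0     1     0     1     0     1     0     1
          3     1     0     1     1     1     1     2     1     2     2     2     2     3
          7     1     0     1     1     1     1     2     2     2     3     3     3     4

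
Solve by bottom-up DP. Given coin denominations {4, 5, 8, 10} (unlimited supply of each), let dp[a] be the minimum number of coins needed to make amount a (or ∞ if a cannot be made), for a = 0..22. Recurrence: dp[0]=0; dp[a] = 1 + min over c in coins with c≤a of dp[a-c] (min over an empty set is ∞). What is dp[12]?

 a  0  1  2  3  4  5  6  7  8  9 10 11 12 13 14 15 16 17 18 19 20 21 22
dp  0  -  -  -  1  1  -  -  1  2  1  -  2  2  2  2  2  3  2  3  2  3  3
(- denotes ∞ / unreachable)

2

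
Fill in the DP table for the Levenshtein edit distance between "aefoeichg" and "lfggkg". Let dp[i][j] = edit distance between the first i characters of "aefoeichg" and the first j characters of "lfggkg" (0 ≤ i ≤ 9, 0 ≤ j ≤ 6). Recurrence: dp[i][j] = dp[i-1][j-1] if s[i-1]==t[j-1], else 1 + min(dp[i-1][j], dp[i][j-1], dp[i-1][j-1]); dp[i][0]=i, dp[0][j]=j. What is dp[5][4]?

4

   ''  l  f  g  g  k  g
''  0  1  2  3  4  5  6
 a  1  1  2  3  4  5  6
 e  2  2  2  3  4  5  6
 f  3  3  2  3  4  5  6
 o  4  4  3  3  4  5  6
 e  5  5  4  4  4  5  6
 i  6  6  5  5  5  5  6
 c  7  7  6  6  6  6  6
 h  8  8  7  7  7  7  7
 g  9  9  8  7  7  8  7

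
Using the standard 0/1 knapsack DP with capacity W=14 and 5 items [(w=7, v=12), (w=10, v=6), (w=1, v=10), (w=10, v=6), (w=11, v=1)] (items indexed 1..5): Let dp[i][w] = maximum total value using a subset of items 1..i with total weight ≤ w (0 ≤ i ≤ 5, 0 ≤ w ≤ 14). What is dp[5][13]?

i\w   0   1   2   3   4   5   6   7   8   9  10  11  12  13  14
  0   0   0   0   0   0   0   0   0   0   0   0   0   0   0   0
  1   0   0   0   0   0   0   0  12  12  12  12  12  12  12  12
  2   0   0   0   0   0   0   0  12  12  12  12  12  12  12  12
  3   0  10  10  10  10  10  10  12  22  22  22  22  22  22  22
  4   0  10  10  10  10  10  10  12  22  22  22  22  22  22  22
  5   0  10  10  10  10  10  10  12  22  22  22  22  22  22  22

22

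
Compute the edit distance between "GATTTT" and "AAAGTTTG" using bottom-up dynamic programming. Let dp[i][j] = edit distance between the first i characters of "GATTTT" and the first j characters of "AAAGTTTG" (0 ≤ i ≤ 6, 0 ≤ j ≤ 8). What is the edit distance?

   ''  A  A  A  G  T  T  T  G
''  0  1  2  3  4  5  6  7  8
 G  1  1  2  3  3  4  5  6  7
 A  2  1  1  2  3  4  5  6  7
 T  3  2  2  2  3  3  4  5  6
 T  4  3  3  3  3  3  3  4  5
 T  5  4  4  4  4  3  3  3  4
 T  6  5  5  5  5  4  3  3  4

4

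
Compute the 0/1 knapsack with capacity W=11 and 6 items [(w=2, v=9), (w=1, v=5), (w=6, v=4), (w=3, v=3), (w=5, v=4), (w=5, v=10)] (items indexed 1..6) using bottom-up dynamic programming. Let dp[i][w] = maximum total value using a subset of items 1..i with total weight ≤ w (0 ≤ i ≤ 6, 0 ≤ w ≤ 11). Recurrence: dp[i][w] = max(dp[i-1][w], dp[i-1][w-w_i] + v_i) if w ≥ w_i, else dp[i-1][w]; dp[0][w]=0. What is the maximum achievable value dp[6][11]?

27

i\w   0   1   2   3   4   5   6   7   8   9  10  11
  0   0   0   0   0   0   0   0   0   0   0   0   0
  1   0   0   9   9   9   9   9   9   9   9   9   9
  2   0   5   9  14  14  14  14  14  14  14  14  14
  3   0   5   9  14  14  14  14  14  14  18  18  18
  4   0   5   9  14  14  14  17  17  17  18  18  18
  5   0   5   9  14  14  14  17  17  18  18  18  21
  6   0   5   9  14  14  14  17  19  24  24  24  27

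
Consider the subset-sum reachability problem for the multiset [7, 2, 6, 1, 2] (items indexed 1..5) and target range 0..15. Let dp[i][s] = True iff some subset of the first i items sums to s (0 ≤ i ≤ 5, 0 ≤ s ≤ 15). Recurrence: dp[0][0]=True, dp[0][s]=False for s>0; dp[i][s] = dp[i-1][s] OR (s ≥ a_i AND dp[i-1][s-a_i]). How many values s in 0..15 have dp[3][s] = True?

i\s   0   1   2   3   4   5   6   7   8   9  10  11  12  13  14  15
  0   T   F   F   F   F   F   F   F   F   F   F   F   F   F   F   F
  1   T   F   F   F   F   F   F   T   F   F   F   F   F   F   F   F
  2   T   F   T   F   F   F   F   T   F   T   F   F   F   F   F   F
  3   T   F   T   F   F   F   T   T   T   T   F   F   F   T   F   T
  4   T   T   T   T   F   F   T   T   T   T   T   F   F   T   T   T
  5   T   T   T   T   T   T   T   T   T   T   T   T   T   T   T   T

8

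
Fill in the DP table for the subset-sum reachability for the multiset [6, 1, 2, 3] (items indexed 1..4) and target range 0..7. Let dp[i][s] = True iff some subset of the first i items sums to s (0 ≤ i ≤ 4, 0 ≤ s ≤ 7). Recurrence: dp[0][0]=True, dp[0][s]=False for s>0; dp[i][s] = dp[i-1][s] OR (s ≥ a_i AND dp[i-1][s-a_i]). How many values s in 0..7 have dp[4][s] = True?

8

i\s   0   1   2   3   4   5   6   7
  0   T   F   F   F   F   F   F   F
  1   T   F   F   F   F   F   T   F
  2   T   T   F   F   F   F   T   T
  3   T   T   T   T   F   F   T   T
  4   T   T   T   T   T   T   T   T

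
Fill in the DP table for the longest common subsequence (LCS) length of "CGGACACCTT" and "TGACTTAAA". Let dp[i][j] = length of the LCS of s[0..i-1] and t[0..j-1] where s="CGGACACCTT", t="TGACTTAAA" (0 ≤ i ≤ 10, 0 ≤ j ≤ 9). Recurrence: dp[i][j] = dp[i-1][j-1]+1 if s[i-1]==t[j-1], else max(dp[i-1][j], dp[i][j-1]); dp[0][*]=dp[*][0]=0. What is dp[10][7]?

   ''  T  G  A  C  T  T  A  A  A
''  0  0  0  0  0  0  0  0  0  0
 C  0  0  0  0  1  1  1  1  1  1
 G  0  0  1  1  1  1  1  1  1  1
 G  0  0  1  1  1  1  1  1  1  1
 A  0  0  1  2  2  2  2  2  2  2
 C  0  0  1  2  3  3  3  3  3  3
 A  0  0  1  2  3  3  3  4  4  4
 C  0  0  1  2  3  3  3  4  4  4
 C  0  0  1  2  3  3  3  4  4  4
 T  0  1  1  2  3  4  4  4  4  4
 T  0  1  1  2  3  4  5  5  5  5

5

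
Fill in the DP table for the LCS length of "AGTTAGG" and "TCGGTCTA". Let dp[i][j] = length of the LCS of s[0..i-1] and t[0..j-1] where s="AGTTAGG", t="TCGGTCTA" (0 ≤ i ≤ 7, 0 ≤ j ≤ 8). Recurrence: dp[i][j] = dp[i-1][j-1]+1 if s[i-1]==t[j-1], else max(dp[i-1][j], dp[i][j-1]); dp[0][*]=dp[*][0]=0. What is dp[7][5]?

3

   ''  T  C  G  G  T  C  T  A
''  0  0  0  0  0  0  0  0  0
 A  0  0  0  0  0  0  0  0  1
 G  0  0  0  1  1  1  1  1  1
 T  0  1  1  1  1  2  2  2  2
 T  0  1  1  1  1  2  2  3  3
 A  0  1  1  1  1  2  2  3  4
 G  0  1  1  2  2  2  2  3  4
 G  0  1  1  2  3  3  3  3  4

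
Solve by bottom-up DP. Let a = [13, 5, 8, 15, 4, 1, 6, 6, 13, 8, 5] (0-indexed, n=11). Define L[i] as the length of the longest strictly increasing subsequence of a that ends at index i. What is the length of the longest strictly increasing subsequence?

   i    0    1    2    3    4    5    6    7    8    9   10
a[i]   13    5    8   15    4    1    6    6   13    8    5
L[i]    1    1    2    3    1    1    2    2    3    3    2

3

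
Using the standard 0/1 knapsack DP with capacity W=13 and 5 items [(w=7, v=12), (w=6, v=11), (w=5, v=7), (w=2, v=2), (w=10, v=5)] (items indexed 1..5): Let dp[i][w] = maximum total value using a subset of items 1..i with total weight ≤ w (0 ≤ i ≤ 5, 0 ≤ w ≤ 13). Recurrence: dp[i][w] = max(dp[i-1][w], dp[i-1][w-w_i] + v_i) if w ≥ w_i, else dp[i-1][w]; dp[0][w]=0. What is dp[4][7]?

12

i\w   0   1   2   3   4   5   6   7   8   9  10  11  12  13
  0   0   0   0   0   0   0   0   0   0   0   0   0   0   0
  1   0   0   0   0   0   0   0  12  12  12  12  12  12  12
  2   0   0   0   0   0   0  11  12  12  12  12  12  12  23
  3   0   0   0   0   0   7  11  12  12  12  12  18  19  23
  4   0   0   2   2   2   7  11  12  13  14  14  18  19  23
  5   0   0   2   2   2   7  11  12  13  14  14  18  19  23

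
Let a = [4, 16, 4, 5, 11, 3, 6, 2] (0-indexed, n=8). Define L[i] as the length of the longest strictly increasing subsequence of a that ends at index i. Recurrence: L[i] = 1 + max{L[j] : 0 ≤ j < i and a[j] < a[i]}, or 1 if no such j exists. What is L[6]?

3

   i    0    1    2    3    4    5    6    7
a[i]    4   16    4    5   11    3    6    2
L[i]    1    2    1    2    3    1    3    1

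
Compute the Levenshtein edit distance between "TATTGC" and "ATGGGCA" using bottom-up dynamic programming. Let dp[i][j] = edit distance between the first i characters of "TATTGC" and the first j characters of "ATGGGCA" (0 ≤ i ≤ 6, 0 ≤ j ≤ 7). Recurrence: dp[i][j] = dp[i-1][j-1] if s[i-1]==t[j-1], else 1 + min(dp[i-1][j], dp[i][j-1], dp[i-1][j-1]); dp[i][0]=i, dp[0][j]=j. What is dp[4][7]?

6

   ''  A  T  G  G  G  C  A
''  0  1  2  3  4  5  6  7
 T  1  1  1  2  3  4  5  6
 A  2  1  2  2  3  4  5  5
 T  3  2  1  2  3  4  5  6
 T  4  3  2  2  3  4  5  6
 G  5  4  3  2  2  3  4  5
 C  6  5  4  3  3  3  3  4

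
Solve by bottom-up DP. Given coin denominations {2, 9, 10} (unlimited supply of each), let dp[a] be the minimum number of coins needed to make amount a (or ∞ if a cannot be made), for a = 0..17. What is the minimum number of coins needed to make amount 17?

 a  0  1  2  3  4  5  6  7  8  9 10 11 12 13 14 15 16 17
dp  0  -  1  -  2  -  3  -  4  1  1  2  2  3  3  4  4  5
(- denotes ∞ / unreachable)

5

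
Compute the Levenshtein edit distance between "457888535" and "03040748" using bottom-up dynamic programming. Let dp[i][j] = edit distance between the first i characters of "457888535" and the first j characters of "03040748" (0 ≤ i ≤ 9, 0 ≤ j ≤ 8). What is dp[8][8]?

   ''  0  3  0  4  0  7  4  8
''  0  1  2  3  4  5  6  7  8
 4  1  1  2  3  3  4  5  6  7
 5  2  2  2  3  4  4  5  6  7
 7  3  3  3  3  4  5  4  5  6
 8  4  4  4  4  4  5  5  5  5
 8  5  5  5  5  5  5  6  6  5
 8  6  6  6  6  6  6  6  7  6
 5  7  7  7  7  7  7  7  7  7
 3  8  8  7  8  8  8  8  8  8
 5  9  9  8  8  9  9  9  9  9

8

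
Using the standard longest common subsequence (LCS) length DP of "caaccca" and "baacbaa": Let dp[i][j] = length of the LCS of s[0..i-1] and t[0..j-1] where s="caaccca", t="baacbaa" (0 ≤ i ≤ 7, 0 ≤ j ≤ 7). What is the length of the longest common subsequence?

4

   ''  b  a  a  c  b  a  a
''  0  0  0  0  0  0  0  0
 c  0  0  0  0  1  1  1  1
 a  0  0  1  1  1  1  2  2
 a  0  0  1  2  2  2  2  3
 c  0  0  1  2  3  3  3  3
 c  0  0  1  2  3  3  3  3
 c  0  0  1  2  3  3  3  3
 a  0  0  1  2  3  3  4  4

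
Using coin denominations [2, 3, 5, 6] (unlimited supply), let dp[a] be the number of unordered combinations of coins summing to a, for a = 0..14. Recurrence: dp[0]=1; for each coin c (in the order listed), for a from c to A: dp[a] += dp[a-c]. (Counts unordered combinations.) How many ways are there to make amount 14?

10

after  coin     0     1     2     3     4     5     6     7     8     9    10    11    12    13    14
          2     1     0     1     0     1     0     1     0     1     0     1     0     1     0     1
          3     1     0     1     1     1     1     2     1     2     2     2     2     3     2     3
          5     1     0     1     1     1     2     2     2     3     3     4     4     5     5     6
          6     1     0     1     1     1     2     3     2     4     4     5     6     8     7    10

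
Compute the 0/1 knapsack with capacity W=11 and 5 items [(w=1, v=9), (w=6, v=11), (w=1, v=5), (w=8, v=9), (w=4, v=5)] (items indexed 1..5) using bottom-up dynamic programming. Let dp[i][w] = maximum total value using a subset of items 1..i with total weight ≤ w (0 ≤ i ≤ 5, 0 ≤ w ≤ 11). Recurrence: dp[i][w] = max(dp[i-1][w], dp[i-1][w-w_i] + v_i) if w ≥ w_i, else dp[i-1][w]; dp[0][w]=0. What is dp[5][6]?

i\w   0   1   2   3   4   5   6   7   8   9  10  11
  0   0   0   0   0   0   0   0   0   0   0   0   0
  1   0   9   9   9   9   9   9   9   9   9   9   9
  2   0   9   9   9   9   9  11  20  20  20  20  20
  3   0   9  14  14  14  14  14  20  25  25  25  25
  4   0   9  14  14  14  14  14  20  25  25  25  25
  5   0   9  14  14  14  14  19  20  25  25  25  25

19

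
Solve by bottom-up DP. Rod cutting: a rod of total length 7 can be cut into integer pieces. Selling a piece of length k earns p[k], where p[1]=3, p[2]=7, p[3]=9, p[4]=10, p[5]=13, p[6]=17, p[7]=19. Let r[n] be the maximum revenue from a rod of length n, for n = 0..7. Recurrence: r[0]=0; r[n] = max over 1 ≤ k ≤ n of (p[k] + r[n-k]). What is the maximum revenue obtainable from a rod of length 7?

24

   n    0    1    2    3    4    5    6    7
r[n]    0    3    7   10   14   17   21   24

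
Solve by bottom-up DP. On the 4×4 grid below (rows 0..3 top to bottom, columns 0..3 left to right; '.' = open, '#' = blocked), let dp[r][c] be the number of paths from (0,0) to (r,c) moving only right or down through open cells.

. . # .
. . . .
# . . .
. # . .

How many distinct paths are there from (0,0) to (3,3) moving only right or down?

10

r\c   0   1   2   3
  0   1   1   0   0
  1   1   2   2   2
  2   0   2   4   6
  3   0   0   4  10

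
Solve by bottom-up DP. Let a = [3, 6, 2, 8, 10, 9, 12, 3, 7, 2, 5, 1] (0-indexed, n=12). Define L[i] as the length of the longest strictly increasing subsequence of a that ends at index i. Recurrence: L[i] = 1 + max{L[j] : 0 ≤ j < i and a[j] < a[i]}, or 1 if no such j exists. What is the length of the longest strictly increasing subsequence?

   i    0    1    2    3    4    5    6    7    8    9   10   11
a[i]    3    6    2    8   10    9   12    3    7    2    5    1
L[i]    1    2    1    3    4    4    5    2    3    1    3    1

5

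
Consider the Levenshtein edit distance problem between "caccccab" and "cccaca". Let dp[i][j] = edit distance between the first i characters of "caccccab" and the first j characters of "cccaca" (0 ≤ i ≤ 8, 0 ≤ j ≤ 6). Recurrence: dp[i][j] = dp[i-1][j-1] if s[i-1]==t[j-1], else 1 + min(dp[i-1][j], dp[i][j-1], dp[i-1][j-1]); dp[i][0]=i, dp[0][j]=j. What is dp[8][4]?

4

   ''  c  c  c  a  c  a
''  0  1  2  3  4  5  6
 c  1  0  1  2  3  4  5
 a  2  1  1  2  2  3  4
 c  3  2  1  1  2  2  3
 c  4  3  2  1  2  2  3
 c  5  4  3  2  2  2  3
 c  6  5  4  3  3  2  3
 a  7  6  5  4  3  3  2
 b  8  7  6  5  4  4  3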